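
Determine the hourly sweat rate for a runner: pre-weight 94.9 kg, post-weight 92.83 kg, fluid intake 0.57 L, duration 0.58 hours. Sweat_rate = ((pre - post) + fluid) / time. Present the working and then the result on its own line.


Mass lost = 94.9 - 92.83 = 2.07 kg
Add fluid consumed: 2.07 + 0.57 = 2.64 L total sweat
Sweat rate = 2.64 / 0.58 = 4.552 L/h

4.552 L/h


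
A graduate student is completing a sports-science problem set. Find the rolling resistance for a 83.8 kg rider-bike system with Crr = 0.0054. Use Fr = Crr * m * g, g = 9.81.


m * g = 83.8 * 9.81 = 822.078 N
Fr = 0.0054 * 822.078 = 4.439 N

4.439 N


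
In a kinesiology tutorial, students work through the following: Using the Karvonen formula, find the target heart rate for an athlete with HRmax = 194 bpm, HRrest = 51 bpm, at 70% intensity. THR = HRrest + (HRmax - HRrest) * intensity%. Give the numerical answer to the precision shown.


HRR = 194 - 51 = 143
THR = 51 + 143 * 0.7
= 51 + 100.1
= 151.1 bpm

151.1 bpm


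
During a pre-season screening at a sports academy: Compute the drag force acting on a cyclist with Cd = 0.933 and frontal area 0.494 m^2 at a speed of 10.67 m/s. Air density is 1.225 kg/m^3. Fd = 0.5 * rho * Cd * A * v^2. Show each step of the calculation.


Step 1: v^2 = 113.8489
Step 2: Fd = 0.5 * 1.225 * 0.933 * 0.494 * 113.8489
= 32.14 N

32.14 N


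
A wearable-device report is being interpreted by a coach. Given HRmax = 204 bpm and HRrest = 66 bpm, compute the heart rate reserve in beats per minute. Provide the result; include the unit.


Heart rate reserve = maximum HR minus resting HR
HRR = 204 - 66 = 138 bpm

138 bpm


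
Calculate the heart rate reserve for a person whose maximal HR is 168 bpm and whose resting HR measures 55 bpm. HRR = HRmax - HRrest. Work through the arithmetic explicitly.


HRmax = 168 bpm
HRrest = 55 bpm
HRR = 168 - 55 = 113 bpm

113 bpm


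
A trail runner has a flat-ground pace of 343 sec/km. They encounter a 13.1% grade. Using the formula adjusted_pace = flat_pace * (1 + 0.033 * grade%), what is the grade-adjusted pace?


Grade factor = 1 + 0.033 * 13.1 = 1.4323
Adjusted = 343 * 1.4323 = 491.28 sec/km

491.28 s/km


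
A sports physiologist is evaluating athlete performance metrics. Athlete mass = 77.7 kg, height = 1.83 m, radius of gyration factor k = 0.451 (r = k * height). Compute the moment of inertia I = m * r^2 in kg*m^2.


r = k * height = 0.451 * 1.83 = 0.82533 m
r^2 = 0.82533^2 = 0.68117
I = 77.7 * 0.68117 = 52.927 kg*m^2

52.927 kg*m^2


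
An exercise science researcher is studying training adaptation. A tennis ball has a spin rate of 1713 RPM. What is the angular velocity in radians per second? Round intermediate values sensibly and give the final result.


Convert RPM to rad/s: multiply by 2*pi and divide by 60
omega = 1713 * 2 * pi / 60
= 179.385 rad/s

179.385 rad/s


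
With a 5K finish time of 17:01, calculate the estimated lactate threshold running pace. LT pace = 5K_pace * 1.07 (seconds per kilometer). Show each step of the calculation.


Race duration = 1021 s for 5 km
Average pace = 1021 / 5 = 204.2 s/km
LT pace = 204.2 * 1.07
= 218.49 s/km

218.49 s/km


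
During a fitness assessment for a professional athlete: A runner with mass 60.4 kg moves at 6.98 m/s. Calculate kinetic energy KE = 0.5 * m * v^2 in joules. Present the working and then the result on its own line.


v^2 = 6.98^2 = 48.7204
KE = 0.5 * 60.4 * 48.7204
= 1471.36 J

1471.36 J


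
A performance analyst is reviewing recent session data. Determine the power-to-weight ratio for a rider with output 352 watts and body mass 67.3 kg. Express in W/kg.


P/W = 352 / 67.3 = 5.23 W/kg

5.23 W/kg


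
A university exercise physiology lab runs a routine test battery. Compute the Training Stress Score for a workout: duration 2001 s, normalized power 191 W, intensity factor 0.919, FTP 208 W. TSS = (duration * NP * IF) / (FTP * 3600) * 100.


Product = 2001 * 191 * 0.919 = 351233.529
Base = 208 * 3600 = 748800
TSS = 351233.529 / 748800 * 100 = 46.91

46.91 TSS


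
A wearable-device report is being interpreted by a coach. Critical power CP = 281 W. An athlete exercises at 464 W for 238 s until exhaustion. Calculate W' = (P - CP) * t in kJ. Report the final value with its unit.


P - CP = 464 - 281 = 183 W
W' = 183 * 238 = 43554 J
= 43554 / 1000 = 43.554 kJ

43.554 kJ


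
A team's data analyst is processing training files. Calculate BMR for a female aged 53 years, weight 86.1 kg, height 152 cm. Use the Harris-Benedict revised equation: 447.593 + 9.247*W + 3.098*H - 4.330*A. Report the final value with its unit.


Substituting values:
W term = 9.247 * 86.1 = 796.1667
H term = 3.098 * 152 = 470.896
A term = 4.330 * 53 = 229.49
BMR = 1485.17 kcal/day

1485.17 kcal/day


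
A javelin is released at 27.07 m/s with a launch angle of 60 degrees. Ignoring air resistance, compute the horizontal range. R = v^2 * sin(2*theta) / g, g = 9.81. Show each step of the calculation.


Launch speed squared = 732.7849
sin(2 * 60 deg) = 0.866025
Range = 732.7849 * 0.866025 / 9.81
= 64.69 m

64.69 m


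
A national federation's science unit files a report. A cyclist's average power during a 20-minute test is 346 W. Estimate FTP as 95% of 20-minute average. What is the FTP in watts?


FTP = 20-min power * 0.95
= 346 * 0.95
= 328.7 W

328.7 W


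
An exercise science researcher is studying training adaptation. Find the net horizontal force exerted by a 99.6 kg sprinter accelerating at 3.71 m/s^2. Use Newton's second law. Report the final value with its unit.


Newton's second law: F = m * a
F = 99.6 * 3.71 = 369.52 N

369.52 N


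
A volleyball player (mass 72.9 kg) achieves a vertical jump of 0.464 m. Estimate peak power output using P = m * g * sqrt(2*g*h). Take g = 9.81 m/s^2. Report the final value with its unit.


2 * g * h = 2 * 9.81 * 0.464 = 9.10368
sqrt(9.10368) = 3.017231 m/s
P = 72.9 * 9.81 * 3.017231 = 2157.77 W

2157.77 W


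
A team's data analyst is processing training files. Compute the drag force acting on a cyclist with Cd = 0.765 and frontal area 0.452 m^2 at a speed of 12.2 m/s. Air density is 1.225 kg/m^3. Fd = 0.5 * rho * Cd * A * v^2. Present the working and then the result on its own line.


Step 1: v^2 = 148.84
Step 2: Fd = 0.5 * 1.225 * 0.765 * 0.452 * 148.84
= 31.523 N

31.523 N


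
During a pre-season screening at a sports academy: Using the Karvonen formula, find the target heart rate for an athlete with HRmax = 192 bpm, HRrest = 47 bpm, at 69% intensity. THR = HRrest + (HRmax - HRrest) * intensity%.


HRR = 192 - 47 = 145
THR = 47 + 145 * 0.69
= 47 + 100.05
= 147.05 bpm

147.05 bpm


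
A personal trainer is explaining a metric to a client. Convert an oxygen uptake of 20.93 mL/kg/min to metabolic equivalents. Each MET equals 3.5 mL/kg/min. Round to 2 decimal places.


One MET = 3.5 mL/kg/min
Number of METs = 20.93 / 3.5
= 5.98 METs

5.98 METs


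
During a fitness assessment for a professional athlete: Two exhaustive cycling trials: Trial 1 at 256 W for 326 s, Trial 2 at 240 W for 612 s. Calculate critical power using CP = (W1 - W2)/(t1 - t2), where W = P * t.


W1 = 256 * 326 = 83456 J
W2 = 240 * 612 = 146880 J
CP = (83456 - 146880) / (326 - 612)
= -63424 / -286
= 221.76 W

221.76 W


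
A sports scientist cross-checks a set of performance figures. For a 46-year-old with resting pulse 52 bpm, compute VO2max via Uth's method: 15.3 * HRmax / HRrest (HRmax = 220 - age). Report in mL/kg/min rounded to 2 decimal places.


Step 1: HRmax = 220 - 46 = 174 bpm
Step 2: Ratio = 174 / 52 = 3.3462
Step 3: VO2max = 15.3 * 3.3462 = 51.2 mL/kg/min

51.2 mL/kg/min


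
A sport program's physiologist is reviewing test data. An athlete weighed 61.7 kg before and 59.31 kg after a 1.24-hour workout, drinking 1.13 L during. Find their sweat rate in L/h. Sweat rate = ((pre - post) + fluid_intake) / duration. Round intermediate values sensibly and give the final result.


Body mass change = 2.39 kg
Total sweat loss = 2.39 + 1.13 = 3.52 L
Rate = 3.52 / 1.24 = 2.839 L/h

2.839 L/h


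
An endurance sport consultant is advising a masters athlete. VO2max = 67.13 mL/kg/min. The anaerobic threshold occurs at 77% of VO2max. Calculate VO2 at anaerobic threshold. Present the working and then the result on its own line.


AT fraction = 77 / 100 = 0.77
AT VO2 = 67.13 * 0.77
= 51.69 mL/kg/min

51.69 mL/kg/min


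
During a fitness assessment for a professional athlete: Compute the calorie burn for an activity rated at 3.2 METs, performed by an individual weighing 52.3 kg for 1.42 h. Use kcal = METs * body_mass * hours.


Product of METs and mass = 3.2 * 52.3 = 167.36
Total kcal = 167.36 * 1.42 = 237.65 kcal

237.65 kcal


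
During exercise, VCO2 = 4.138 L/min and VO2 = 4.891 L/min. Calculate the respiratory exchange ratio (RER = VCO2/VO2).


RER = VCO2 / VO2
= 4.138 / 4.891
= 0.846

0.846


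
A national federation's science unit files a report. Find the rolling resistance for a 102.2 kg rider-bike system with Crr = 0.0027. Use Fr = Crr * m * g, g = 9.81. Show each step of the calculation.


m * g = 102.2 * 9.81 = 1002.582 N
Fr = 0.0027 * 1002.582 = 2.707 N

2.707 N


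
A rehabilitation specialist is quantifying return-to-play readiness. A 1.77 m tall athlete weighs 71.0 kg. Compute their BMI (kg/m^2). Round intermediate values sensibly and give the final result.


height^2 = 3.1329 m^2
BMI = 71.0 / 3.1329 = 22.66 kg/m^2

22.66 kg/m^2


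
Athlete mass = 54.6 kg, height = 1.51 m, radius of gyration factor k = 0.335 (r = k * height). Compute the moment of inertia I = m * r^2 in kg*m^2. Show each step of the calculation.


r = k * height = 0.335 * 1.51 = 0.50585 m
r^2 = 0.50585^2 = 0.255884
I = 54.6 * 0.255884 = 13.971 kg*m^2

13.971 kg*m^2


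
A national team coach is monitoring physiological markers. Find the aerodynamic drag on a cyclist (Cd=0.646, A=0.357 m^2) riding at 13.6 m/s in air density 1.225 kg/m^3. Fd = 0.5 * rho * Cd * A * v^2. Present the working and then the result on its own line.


Fd = 0.5 * 1.225 * 0.646 * 0.357 * 13.6^2
= 0.5 * 1.225 * 0.646 * 0.357 * 184.96
= 26.127 N

26.127 N


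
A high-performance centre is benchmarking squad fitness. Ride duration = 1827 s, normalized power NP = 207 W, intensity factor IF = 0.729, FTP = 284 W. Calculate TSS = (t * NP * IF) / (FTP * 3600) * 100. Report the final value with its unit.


Numerator = 1827 * 207 * 0.729 = 275699.781
Denominator = 284 * 3600 = 1022400
TSS = 275699.781 / 1022400 * 100
= 26.97

26.97 TSS


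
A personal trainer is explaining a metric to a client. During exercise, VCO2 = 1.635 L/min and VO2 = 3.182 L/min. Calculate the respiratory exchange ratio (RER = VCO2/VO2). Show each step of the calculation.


RER = VCO2 / VO2
= 1.635 / 3.182
= 0.5138

0.5138


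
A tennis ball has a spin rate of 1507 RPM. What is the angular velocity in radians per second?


Convert RPM to rad/s: multiply by 2*pi and divide by 60
omega = 1507 * 2 * pi / 60
= 157.813 rad/s

157.813 rad/s


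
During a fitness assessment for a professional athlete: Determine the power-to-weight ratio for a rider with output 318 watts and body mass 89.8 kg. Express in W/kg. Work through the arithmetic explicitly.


P/W = 318 / 89.8 = 3.541 W/kg

3.541 W/kg


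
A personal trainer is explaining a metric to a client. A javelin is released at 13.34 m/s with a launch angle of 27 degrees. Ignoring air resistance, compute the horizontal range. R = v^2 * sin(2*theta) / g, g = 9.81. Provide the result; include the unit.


Launch speed squared = 177.9556
sin(2 * 27 deg) = 0.809017
Range = 177.9556 * 0.809017 / 9.81
= 14.676 m

14.676 m


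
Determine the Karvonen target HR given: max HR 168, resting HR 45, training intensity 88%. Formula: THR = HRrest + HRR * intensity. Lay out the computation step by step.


HRR = HRmax - HRrest = 168 - 45 = 123
THR = 45 + 123 * 0.88
= 153.24 bpm

153.24 bpm


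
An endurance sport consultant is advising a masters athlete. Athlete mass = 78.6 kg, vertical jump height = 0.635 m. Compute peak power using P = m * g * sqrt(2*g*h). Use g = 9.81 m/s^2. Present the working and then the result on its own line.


sqrt(2 * 9.81 * 0.635) = sqrt(12.4587) = 3.529688 m/s
P = 78.6 * 9.81 * 3.529688
= 2721.62 W

2721.62 W


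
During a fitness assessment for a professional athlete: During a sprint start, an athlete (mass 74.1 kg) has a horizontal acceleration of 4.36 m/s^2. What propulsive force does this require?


Propulsive force = mass * acceleration
= 74.1 kg * 4.36 m/s^2
= 323.08 N

323.08 N


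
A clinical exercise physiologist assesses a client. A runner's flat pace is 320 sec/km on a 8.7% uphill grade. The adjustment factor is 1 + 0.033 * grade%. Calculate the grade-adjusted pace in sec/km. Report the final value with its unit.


Factor = 1 + 0.033 * 8.7 = 1.2871
Adjusted pace = 320 * 1.2871
= 411.87 sec/km

411.87 s/km


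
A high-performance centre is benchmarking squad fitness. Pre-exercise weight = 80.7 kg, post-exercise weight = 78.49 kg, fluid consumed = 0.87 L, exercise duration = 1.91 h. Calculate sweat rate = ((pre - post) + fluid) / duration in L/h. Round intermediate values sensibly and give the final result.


Weight loss = 80.7 - 78.49 = 2.21 kg (approx L)
Total sweat = 2.21 + 0.87 = 3.08 L
Sweat rate = 3.08 / 1.91 = 1.613 L/h

1.613 L/h


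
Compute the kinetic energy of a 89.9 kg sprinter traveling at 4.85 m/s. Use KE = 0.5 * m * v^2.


Velocity squared = 23.5225
KE = 0.5 * 89.9 * 23.5225 = 1057.34 J

1057.34 J


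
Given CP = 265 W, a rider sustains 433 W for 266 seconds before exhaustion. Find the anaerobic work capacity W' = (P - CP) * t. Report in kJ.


Excess power = 433 - 265 = 168 W
Work above CP = 168 * 266 = 44688 J
W' = 44.688 kJ

44.688 kJ


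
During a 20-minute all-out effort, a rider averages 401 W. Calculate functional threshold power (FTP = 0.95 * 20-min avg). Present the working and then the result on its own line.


FTP = 0.95 * 401
= 380.95 W

380.95 W


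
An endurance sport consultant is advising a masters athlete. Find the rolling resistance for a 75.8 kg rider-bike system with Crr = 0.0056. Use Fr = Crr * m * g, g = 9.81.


m * g = 75.8 * 9.81 = 743.598 N
Fr = 0.0056 * 743.598 = 4.164 N

4.164 N


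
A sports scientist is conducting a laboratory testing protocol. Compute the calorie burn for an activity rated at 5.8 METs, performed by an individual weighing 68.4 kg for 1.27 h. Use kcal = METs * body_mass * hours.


Product of METs and mass = 5.8 * 68.4 = 396.72
Total kcal = 396.72 * 1.27 = 503.83 kcal

503.83 kcal


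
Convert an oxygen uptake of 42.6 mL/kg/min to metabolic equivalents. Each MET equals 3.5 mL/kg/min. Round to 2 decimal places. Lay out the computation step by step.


One MET = 3.5 mL/kg/min
Number of METs = 42.6 / 3.5
= 12.17 METs

12.17 METs


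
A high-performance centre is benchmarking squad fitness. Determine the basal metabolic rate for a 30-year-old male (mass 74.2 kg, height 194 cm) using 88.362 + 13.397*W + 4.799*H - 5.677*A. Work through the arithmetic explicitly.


BMR = 88.362 + 13.397*74.2 + 4.799*194 - 5.677*30
= 1843.12 kcal/day

1843.12 kcal/day


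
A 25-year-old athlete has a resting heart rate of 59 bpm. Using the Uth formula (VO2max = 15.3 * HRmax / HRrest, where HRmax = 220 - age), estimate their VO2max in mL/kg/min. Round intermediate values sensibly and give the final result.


HRmax = 220 - 25 = 195 bpm
Ratio = HRmax / HRrest = 195 / 59 = 3.3051
VO2max = 15.3 * 3.3051 = 50.57 mL/kg/min

50.57 mL/kg/min


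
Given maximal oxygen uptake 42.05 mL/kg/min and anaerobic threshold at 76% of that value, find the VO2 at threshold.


Percentage as decimal = 0.76
VO2 at AT = 42.05 * 0.76 = 31.96 mL/kg/min

31.96 mL/kg/min


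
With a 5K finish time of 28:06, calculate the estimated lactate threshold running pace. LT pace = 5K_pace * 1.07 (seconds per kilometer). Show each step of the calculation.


Race duration = 1686 s for 5 km
Average pace = 1686 / 5 = 337.2 s/km
LT pace = 337.2 * 1.07
= 360.8 s/km

360.8 s/km


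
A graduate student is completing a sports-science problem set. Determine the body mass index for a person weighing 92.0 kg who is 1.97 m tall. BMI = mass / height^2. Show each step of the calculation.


BMI = mass / height^2
= 92.0 / 1.97^2
= 92.0 / 3.8809
= 23.71 kg/m^2

23.71 kg/m^2


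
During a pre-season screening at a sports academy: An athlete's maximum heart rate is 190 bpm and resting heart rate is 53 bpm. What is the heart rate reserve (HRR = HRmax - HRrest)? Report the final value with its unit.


HRR = HRmax - HRrest
= 190 - 53
= 137 bpm

137 bpm


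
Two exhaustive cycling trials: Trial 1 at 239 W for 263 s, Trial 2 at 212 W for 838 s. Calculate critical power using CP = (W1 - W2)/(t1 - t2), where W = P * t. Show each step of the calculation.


W1 = 239 * 263 = 62857 J
W2 = 212 * 838 = 177656 J
CP = (62857 - 177656) / (263 - 838)
= -114799 / -575
= 199.65 W

199.65 W


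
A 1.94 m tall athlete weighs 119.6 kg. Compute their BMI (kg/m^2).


height^2 = 3.7636 m^2
BMI = 119.6 / 3.7636 = 31.78 kg/m^2

31.78 kg/m^2


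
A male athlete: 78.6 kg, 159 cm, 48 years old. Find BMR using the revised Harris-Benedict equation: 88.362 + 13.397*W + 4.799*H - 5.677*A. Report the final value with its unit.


Intercept = 88.362
Weight contribution = 13.397 * 78.6 = 1053.0042
Height contribution = 4.799 * 159 = 763.041
Age contribution = 5.677 * 48 = 272.496
BMR = 88.362 + 1053.0042 + 763.041 - 272.496
= 1631.91 kcal/day

1631.91 kcal/day


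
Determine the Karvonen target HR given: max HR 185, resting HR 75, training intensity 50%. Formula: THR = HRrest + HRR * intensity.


HRR = HRmax - HRrest = 185 - 75 = 110
THR = 75 + 110 * 0.5
= 130.0 bpm

130.0 bpm


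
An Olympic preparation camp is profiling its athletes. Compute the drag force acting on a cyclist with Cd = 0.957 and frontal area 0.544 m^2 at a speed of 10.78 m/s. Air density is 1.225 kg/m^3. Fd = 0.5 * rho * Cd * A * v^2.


Step 1: v^2 = 116.2084
Step 2: Fd = 0.5 * 1.225 * 0.957 * 0.544 * 116.2084
= 37.056 N

37.056 N


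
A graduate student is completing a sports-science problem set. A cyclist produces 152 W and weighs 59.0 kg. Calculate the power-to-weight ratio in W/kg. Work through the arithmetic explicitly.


P/W = power / mass
= 152 / 59.0
= 2.576 W/kg

2.576 W/kg


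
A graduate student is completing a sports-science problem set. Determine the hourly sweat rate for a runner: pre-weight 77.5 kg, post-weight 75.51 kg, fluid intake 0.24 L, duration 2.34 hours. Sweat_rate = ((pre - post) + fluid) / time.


Mass lost = 77.5 - 75.51 = 1.99 kg
Add fluid consumed: 1.99 + 0.24 = 2.23 L total sweat
Sweat rate = 2.23 / 2.34 = 0.953 L/h

0.953 L/h


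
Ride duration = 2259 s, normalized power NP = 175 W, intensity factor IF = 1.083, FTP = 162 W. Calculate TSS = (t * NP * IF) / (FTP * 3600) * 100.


Numerator = 2259 * 175 * 1.083 = 428136.975
Denominator = 162 * 3600 = 583200
TSS = 428136.975 / 583200 * 100
= 73.41

73.41 TSS


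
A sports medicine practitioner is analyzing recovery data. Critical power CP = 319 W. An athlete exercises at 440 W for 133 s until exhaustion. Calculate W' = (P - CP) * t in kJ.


P - CP = 440 - 319 = 121 W
W' = 121 * 133 = 16093 J
= 16093 / 1000 = 16.093 kJ

16.093 kJ


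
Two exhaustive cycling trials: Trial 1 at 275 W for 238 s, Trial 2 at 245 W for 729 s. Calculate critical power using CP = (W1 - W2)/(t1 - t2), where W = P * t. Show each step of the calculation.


W1 = 275 * 238 = 65450 J
W2 = 245 * 729 = 178605 J
CP = (65450 - 178605) / (238 - 729)
= -113155 / -491
= 230.46 W

230.46 W


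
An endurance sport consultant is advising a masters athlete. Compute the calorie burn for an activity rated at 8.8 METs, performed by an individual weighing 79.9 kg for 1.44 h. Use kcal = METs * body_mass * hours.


Product of METs and mass = 8.8 * 79.9 = 703.12
Total kcal = 703.12 * 1.44 = 1012.49 kcal

1012.49 kcal


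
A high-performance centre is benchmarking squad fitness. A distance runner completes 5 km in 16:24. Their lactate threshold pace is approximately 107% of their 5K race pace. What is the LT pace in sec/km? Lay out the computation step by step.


Convert to seconds: 16 min 24 s = 984 s
Pace per km = 984 / 5 = 196.8 s/km
LT pace = 196.8 * 1.07 = 210.58 s/km

210.58 s/km


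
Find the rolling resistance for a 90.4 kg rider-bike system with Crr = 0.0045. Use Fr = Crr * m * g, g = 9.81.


m * g = 90.4 * 9.81 = 886.824 N
Fr = 0.0045 * 886.824 = 3.991 N

3.991 N


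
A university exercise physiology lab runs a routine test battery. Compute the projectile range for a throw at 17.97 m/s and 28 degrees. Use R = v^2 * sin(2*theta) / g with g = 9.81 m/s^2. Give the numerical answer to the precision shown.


Two times the angle = 56 degrees
sin(56) = 0.829038
R = 322.9209 * 0.829038 / 9.81 = 27.29 m

27.29 m


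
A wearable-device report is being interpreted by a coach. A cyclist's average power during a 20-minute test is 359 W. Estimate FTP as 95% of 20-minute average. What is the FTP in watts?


FTP = 20-min power * 0.95
= 359 * 0.95
= 341.05 W

341.05 W


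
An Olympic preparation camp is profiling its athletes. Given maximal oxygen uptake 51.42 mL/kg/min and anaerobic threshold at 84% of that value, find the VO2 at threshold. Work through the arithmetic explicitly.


Percentage as decimal = 0.84
VO2 at AT = 51.42 * 0.84 = 43.19 mL/kg/min

43.19 mL/kg/min


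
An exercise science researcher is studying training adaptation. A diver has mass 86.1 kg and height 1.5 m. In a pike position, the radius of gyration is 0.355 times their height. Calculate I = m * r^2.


r = 0.355 * 1.5 = 0.5325 m
I = m * r^2 = 86.1 * 0.283556 = 24.414 kg*m^2

24.414 kg*m^2


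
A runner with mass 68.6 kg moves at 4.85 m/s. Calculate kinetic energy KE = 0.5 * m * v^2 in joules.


v^2 = 4.85^2 = 23.5225
KE = 0.5 * 68.6 * 23.5225
= 806.82 J

806.82 J


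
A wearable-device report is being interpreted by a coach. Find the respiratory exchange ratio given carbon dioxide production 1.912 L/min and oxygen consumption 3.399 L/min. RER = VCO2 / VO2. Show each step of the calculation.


VCO2 = 1.912 L/min
VO2 = 3.399 L/min
RER = 1.912 / 3.399 = 0.5625

0.5625


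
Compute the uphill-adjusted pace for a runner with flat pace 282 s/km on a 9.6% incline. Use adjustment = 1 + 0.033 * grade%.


Adjustment factor = 1 + 0.033 * 9.6 = 1.3168
Grade-adjusted pace = 282 * 1.3168 = 371.34 s/km

371.34 s/km


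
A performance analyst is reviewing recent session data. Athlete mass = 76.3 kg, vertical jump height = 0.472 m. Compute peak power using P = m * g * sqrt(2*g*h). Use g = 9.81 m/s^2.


sqrt(2 * 9.81 * 0.472) = sqrt(9.26064) = 3.04313 m/s
P = 76.3 * 9.81 * 3.04313
= 2277.79 W

2277.79 W


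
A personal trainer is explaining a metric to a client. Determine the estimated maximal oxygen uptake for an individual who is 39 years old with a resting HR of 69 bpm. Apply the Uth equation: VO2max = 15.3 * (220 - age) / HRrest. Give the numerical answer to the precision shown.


HRmax = 220 - 39 = 181
VO2max = 15.3 * (181 / 69)
= 15.3 * 2.6232
= 40.13 mL/kg/min

40.13 mL/kg/min


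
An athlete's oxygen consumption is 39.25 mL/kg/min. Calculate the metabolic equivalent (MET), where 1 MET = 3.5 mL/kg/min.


MET = VO2 / 3.5
= 39.25 / 3.5
= 11.21 METs

11.21 METs


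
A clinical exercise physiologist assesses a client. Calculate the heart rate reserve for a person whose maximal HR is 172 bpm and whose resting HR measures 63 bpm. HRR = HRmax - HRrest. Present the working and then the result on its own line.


HRmax = 172 bpm
HRrest = 63 bpm
HRR = 172 - 63 = 109 bpm

109 bpm


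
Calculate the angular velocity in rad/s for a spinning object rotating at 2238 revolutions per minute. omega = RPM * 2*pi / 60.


omega = RPM * 2*pi / 60
= 2238 * 6.28318531 / 60
= 234.363 rad/s

234.363 rad/s


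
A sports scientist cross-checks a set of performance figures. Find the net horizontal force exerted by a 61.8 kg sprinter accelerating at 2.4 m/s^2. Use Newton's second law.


Newton's second law: F = m * a
F = 61.8 * 2.4 = 148.32 N

148.32 N


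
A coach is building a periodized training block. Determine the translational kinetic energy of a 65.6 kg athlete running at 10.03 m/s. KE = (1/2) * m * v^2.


KE = 0.5 * m * v^2
= 0.5 * 65.6 * 10.03^2
= 0.5 * 65.6 * 100.6009
= 3299.71 J

3299.71 J


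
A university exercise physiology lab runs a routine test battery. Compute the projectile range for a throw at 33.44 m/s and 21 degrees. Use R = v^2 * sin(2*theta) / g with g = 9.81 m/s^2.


Two times the angle = 42 degrees
sin(42) = 0.669131
R = 1118.2336 * 0.669131 / 9.81 = 76.274 m

76.274 m


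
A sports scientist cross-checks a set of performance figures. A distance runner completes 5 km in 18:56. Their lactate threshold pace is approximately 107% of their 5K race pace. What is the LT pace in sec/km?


Convert to seconds: 18 min 56 s = 1136 s
Pace per km = 1136 / 5 = 227.2 s/km
LT pace = 227.2 * 1.07 = 243.1 s/km

243.1 s/km


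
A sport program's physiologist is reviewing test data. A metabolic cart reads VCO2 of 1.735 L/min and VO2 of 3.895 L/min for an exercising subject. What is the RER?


RER = VCO2 / VO2 = 1.735 / 3.895 = 0.4454

0.4454


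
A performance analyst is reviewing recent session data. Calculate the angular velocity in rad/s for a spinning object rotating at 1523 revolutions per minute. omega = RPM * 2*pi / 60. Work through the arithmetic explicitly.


omega = RPM * 2*pi / 60
= 1523 * 6.28318531 / 60
= 159.488 rad/s

159.488 rad/s


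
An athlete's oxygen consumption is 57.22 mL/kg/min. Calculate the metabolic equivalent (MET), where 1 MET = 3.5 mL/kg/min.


MET = VO2 / 3.5
= 57.22 / 3.5
= 16.35 METs

16.35 METs


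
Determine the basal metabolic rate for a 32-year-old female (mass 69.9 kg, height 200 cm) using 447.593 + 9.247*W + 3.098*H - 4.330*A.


BMR = 447.593 + 9.247*69.9 + 3.098*200 - 4.330*32
= 1575.0 kcal/day

1575.0 kcal/day


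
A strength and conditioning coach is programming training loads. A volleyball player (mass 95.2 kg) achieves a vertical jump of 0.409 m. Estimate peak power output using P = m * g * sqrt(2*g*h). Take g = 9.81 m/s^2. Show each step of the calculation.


2 * g * h = 2 * 9.81 * 0.409 = 8.02458
sqrt(8.02458) = 2.832769 m/s
P = 95.2 * 9.81 * 2.832769 = 2645.56 W

2645.56 W


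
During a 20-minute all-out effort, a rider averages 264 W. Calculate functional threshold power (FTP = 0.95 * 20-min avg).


FTP = 0.95 * 264
= 250.8 W

250.8 W


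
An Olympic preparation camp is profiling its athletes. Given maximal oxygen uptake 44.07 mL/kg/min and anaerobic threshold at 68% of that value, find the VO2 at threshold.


Percentage as decimal = 0.68
VO2 at AT = 44.07 * 0.68 = 29.97 mL/kg/min

29.97 mL/kg/min


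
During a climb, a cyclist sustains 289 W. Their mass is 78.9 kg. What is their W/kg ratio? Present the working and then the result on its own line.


Power-to-weight = 289 W / 78.9 kg
= 3.663 W/kg

3.663 W/kg


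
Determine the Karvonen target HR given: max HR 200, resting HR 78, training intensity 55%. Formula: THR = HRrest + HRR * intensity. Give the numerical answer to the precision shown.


HRR = HRmax - HRrest = 200 - 78 = 122
THR = 78 + 122 * 0.55
= 145.1 bpm

145.1 bpm


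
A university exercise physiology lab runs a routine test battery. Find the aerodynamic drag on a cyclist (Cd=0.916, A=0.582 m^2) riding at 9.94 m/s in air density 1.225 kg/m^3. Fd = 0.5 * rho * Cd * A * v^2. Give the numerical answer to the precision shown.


Fd = 0.5 * 1.225 * 0.916 * 0.582 * 9.94^2
= 0.5 * 1.225 * 0.916 * 0.582 * 98.8036
= 32.262 N

32.262 N


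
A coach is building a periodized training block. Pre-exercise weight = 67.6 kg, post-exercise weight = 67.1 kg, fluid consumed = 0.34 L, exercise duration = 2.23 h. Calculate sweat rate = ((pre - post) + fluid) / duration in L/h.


Weight loss = 67.6 - 67.1 = 0.5 kg (approx L)
Total sweat = 0.5 + 0.34 = 0.84 L
Sweat rate = 0.84 / 2.23 = 0.377 L/h

0.377 L/h


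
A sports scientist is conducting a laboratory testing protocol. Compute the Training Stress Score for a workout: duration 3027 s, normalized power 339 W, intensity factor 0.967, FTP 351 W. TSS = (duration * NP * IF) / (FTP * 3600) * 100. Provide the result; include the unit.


Product = 3027 * 339 * 0.967 = 992289.951
Base = 351 * 3600 = 1263600
TSS = 992289.951 / 1263600 * 100 = 78.53

78.53 TSS


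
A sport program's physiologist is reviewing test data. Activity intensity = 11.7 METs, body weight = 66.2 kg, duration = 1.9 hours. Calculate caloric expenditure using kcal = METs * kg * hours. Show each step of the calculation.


kcal = 11.7 * 66.2 * 1.9
= 774.54 * 1.9
= 1471.63 kcal

1471.63 kcal


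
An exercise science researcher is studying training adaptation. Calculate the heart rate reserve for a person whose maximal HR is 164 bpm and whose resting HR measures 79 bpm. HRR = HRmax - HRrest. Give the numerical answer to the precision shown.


HRmax = 164 bpm
HRrest = 79 bpm
HRR = 164 - 79 = 85 bpm

85 bpm


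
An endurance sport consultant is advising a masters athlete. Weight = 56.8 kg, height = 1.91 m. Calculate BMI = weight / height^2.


height^2 = 1.91^2 = 3.6481
BMI = 56.8 / 3.6481 = 15.57 kg/m^2

15.57 kg/m^2


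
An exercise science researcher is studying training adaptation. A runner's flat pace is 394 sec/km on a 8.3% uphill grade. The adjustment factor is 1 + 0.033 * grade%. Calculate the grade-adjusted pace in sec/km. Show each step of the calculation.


Factor = 1 + 0.033 * 8.3 = 1.2739
Adjusted pace = 394 * 1.2739
= 501.92 sec/km

501.92 s/km


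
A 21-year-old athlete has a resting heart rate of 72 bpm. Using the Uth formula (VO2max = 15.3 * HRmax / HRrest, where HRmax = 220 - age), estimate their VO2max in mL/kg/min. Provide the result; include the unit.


HRmax = 220 - 21 = 199 bpm
Ratio = HRmax / HRrest = 199 / 72 = 2.7639
VO2max = 15.3 * 2.7639 = 42.29 mL/kg/min

42.29 mL/kg/min


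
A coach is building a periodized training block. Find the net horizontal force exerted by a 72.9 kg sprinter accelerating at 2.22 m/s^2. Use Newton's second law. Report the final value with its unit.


Newton's second law: F = m * a
F = 72.9 * 2.22 = 161.84 N

161.84 N


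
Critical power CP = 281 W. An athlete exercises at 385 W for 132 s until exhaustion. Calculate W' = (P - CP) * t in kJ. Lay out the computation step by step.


P - CP = 385 - 281 = 104 W
W' = 104 * 132 = 13728 J
= 13728 / 1000 = 13.728 kJ

13.728 kJ


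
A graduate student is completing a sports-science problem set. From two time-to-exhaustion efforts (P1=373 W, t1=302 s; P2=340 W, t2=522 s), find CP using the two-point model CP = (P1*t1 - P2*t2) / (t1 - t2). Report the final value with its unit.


Work in trial 1 = 112646 J
Work in trial 2 = 177480 J
Delta work = -64834 J
Delta time = -220 s
CP = -64834 / -220 = 294.7 W

294.7 W


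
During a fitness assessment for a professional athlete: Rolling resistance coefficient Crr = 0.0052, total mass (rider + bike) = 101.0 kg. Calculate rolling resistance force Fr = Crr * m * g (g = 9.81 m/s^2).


Fr = Crr * m * g
= 0.0052 * 101.0 * 9.81
= 5.152 N

5.152 N


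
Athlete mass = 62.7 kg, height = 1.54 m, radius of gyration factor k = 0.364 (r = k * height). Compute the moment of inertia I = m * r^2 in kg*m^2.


r = k * height = 0.364 * 1.54 = 0.56056 m
r^2 = 0.56056^2 = 0.314228
I = 62.7 * 0.314228 = 19.702 kg*m^2

19.702 kg*m^2


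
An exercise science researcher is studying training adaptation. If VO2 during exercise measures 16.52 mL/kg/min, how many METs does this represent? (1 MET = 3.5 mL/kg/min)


METs = VO2 / 3.5 = 16.52 / 3.5 = 4.72

4.72 METs


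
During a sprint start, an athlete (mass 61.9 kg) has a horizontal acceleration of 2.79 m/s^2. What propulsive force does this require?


Propulsive force = mass * acceleration
= 61.9 kg * 2.79 m/s^2
= 172.7 N

172.7 N


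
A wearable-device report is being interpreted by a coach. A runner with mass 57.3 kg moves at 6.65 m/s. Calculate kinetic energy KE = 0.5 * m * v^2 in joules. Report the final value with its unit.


v^2 = 6.65^2 = 44.2225
KE = 0.5 * 57.3 * 44.2225
= 1266.97 J

1266.97 J


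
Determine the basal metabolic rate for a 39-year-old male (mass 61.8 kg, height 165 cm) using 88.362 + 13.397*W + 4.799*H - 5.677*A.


BMR = 88.362 + 13.397*61.8 + 4.799*165 - 5.677*39
= 1486.73 kcal/day

1486.73 kcal/day


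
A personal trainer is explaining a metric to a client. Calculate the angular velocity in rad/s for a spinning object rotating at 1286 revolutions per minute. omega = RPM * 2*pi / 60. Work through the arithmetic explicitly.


omega = RPM * 2*pi / 60
= 1286 * 6.28318531 / 60
= 134.67 rad/s

134.67 rad/s


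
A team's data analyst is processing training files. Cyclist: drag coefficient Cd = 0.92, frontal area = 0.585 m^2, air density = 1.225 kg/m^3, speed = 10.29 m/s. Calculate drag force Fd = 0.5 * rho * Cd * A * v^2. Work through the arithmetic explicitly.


v^2 = 10.29^2 = 105.8841
Fd = 0.5 * 1.225 * 0.92 * 0.585 * 105.8841
= 34.904 N

34.904 N


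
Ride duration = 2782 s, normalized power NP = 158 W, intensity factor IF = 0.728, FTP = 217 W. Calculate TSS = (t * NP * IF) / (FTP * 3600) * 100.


Numerator = 2782 * 158 * 0.728 = 319996.768
Denominator = 217 * 3600 = 781200
TSS = 319996.768 / 781200 * 100
= 40.96

40.96 TSS


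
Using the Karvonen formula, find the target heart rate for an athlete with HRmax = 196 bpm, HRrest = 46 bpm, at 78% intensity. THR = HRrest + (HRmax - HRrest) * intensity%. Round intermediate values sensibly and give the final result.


HRR = 196 - 46 = 150
THR = 46 + 150 * 0.78
= 46 + 117.0
= 163.0 bpm

163.0 bpm


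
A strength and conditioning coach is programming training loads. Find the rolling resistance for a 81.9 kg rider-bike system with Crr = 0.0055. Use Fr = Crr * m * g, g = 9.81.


m * g = 81.9 * 9.81 = 803.439 N
Fr = 0.0055 * 803.439 = 4.419 N

4.419 N


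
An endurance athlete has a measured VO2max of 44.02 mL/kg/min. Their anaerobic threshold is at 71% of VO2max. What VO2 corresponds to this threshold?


Anaerobic threshold VO2 = VO2max * 71%
= 44.02 * 0.71
= 31.25 mL/kg/min

31.25 mL/kg/min


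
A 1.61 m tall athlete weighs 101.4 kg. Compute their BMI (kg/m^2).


height^2 = 2.5921 m^2
BMI = 101.4 / 2.5921 = 39.12 kg/m^2

39.12 kg/m^2


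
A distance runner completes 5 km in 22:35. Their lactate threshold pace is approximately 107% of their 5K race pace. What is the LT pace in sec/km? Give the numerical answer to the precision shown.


Convert to seconds: 22 min 35 s = 1355 s
Pace per km = 1355 / 5 = 271.0 s/km
LT pace = 271.0 * 1.07 = 289.97 s/km

289.97 s/km


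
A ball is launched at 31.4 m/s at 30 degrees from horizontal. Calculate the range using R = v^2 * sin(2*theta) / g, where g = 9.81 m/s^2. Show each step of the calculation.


sin(2 * 30) = sin(60) = 0.866025
v^2 = 31.4^2 = 985.96
R = 985.96 * 0.866025 / 9.81
= 87.04 m

87.04 m


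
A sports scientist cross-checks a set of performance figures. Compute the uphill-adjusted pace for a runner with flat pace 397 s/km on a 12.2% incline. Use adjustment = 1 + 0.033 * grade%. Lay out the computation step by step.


Adjustment factor = 1 + 0.033 * 12.2 = 1.4026
Grade-adjusted pace = 397 * 1.4026 = 556.83 s/km

556.83 s/km


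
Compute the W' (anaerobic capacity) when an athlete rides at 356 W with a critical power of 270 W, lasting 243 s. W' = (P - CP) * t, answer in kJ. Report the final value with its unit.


Above-CP power = 86 W
Duration = 243 s
W' = 86 * 243 = 20898 J
Convert: 20898 / 1000 = 20.898 kJ

20.898 kJ


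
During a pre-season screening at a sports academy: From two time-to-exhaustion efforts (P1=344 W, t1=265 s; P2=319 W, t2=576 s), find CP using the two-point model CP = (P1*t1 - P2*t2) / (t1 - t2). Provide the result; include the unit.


Work in trial 1 = 91160 J
Work in trial 2 = 183744 J
Delta work = -92584 J
Delta time = -311 s
CP = -92584 / -311 = 297.7 W

297.7 W


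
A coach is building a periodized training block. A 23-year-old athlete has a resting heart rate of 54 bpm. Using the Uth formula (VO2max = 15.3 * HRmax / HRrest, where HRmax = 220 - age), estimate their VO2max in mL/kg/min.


HRmax = 220 - 23 = 197 bpm
Ratio = HRmax / HRrest = 197 / 54 = 3.6481
VO2max = 15.3 * 3.6481 = 55.82 mL/kg/min

55.82 mL/kg/min


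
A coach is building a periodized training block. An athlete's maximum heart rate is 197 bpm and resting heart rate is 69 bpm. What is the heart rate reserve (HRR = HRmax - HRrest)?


HRR = HRmax - HRrest
= 197 - 69
= 128 bpm

128 bpm


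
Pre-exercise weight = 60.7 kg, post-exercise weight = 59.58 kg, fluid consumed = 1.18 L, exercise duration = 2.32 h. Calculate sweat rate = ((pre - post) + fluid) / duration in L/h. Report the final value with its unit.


Weight loss = 60.7 - 59.58 = 1.12 kg (approx L)
Total sweat = 1.12 + 1.18 = 2.3 L
Sweat rate = 2.3 / 2.32 = 0.991 L/h

0.991 L/h


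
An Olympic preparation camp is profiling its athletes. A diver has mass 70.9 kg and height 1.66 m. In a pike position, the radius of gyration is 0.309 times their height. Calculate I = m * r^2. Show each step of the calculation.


r = 0.309 * 1.66 = 0.51294 m
I = m * r^2 = 70.9 * 0.263107 = 18.654 kg*m^2

18.654 kg*m^2


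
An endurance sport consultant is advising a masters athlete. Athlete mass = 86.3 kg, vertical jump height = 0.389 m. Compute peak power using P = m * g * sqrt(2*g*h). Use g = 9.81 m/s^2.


sqrt(2 * 9.81 * 0.389) = sqrt(7.63218) = 2.76264 m/s
P = 86.3 * 9.81 * 2.76264
= 2338.86 W

2338.86 W


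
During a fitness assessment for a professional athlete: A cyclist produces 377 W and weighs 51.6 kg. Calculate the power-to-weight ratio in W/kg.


P/W = power / mass
= 377 / 51.6
= 7.306 W/kg

7.306 W/kg


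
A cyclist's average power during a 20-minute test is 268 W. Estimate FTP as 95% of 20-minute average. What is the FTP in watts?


FTP = 20-min power * 0.95
= 268 * 0.95
= 254.6 W

254.6 W


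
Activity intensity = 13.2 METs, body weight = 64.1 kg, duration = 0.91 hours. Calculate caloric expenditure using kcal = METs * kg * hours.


kcal = 13.2 * 64.1 * 0.91
= 846.12 * 0.91
= 769.97 kcal

769.97 kcal


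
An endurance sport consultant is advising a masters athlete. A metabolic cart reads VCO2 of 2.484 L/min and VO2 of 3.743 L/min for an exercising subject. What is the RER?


RER = VCO2 / VO2 = 2.484 / 3.743 = 0.6636

0.6636


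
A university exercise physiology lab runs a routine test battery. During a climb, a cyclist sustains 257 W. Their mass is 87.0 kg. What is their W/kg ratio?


Power-to-weight = 257 W / 87.0 kg
= 2.954 W/kg

2.954 W/kg


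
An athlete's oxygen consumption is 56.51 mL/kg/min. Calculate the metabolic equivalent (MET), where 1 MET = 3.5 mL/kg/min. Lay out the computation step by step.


MET = VO2 / 3.5
= 56.51 / 3.5
= 16.15 METs

16.15 METs


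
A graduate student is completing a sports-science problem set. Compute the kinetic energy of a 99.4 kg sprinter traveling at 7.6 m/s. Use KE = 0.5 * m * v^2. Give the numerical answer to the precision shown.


Velocity squared = 57.76
KE = 0.5 * 99.4 * 57.76 = 2870.67 J

2870.67 J


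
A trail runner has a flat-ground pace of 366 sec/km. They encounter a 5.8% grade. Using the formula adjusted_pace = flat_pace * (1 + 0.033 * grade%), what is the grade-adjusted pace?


Grade factor = 1 + 0.033 * 5.8 = 1.1914
Adjusted = 366 * 1.1914 = 436.05 sec/km

436.05 s/km


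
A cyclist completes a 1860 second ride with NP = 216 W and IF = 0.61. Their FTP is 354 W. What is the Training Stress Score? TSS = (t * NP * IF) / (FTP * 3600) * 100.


t * NP * IF = 1860 * 216 * 0.61 = 245073.6
FTP * 3600 = 1274400
TSS = (245073.6 / 1274400) * 100 = 19.23

19.23 TSS
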